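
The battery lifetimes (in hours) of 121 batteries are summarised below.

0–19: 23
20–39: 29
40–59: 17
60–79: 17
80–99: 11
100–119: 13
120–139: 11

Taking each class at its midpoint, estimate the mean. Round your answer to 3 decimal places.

Midpoints: 9.5, 29.5, 49.5, 69.5, 89.5, 109.5, 129.5
Σfm = 23×9.5 + 29×29.5 + 17×49.5 + 17×69.5 + 11×89.5 + 13×109.5 + 11×129.5 = 6929.5
n = Σf = 121
Mean = 6929.5 / 121 = 57.2686

57.269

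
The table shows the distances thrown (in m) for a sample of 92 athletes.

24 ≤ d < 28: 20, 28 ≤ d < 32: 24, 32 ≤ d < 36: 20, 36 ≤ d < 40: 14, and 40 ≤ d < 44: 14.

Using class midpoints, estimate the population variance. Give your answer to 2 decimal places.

Midpoints: 26, 30, 34, 38, 42
n = 92, Σfm = 3040, mean = 33.0435
Σfm² = 103152
Σf(m − x̄)² = Σfm² − (Σfm)²/n = 103152 − 3040²/92 = 2699.8261
Population variance = 2699.8261 / 92 = 29.3459

29.35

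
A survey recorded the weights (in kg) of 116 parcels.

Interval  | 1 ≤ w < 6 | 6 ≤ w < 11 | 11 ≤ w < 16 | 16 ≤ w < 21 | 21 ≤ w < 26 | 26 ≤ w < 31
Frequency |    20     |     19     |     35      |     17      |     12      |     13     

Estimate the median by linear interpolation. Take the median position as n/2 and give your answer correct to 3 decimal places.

Cumulative frequencies: 20, 39, 74, 91, 103, 116
n = 116; position = n/2 = 58.
This falls in the class 11 ≤ w < 16: L = 11, F = 39, f = 35, h = 5.
Median ≈ 11 + ((58 − 39) / 35) × 5 = 13.7143

13.714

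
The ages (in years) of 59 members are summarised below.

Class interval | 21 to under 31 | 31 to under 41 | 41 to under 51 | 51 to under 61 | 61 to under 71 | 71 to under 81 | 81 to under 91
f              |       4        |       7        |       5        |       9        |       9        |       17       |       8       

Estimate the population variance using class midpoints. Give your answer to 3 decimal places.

332.261

Midpoints: 26, 36, 46, 56, 66, 76, 86
n = 59, Σfm = 3664, mean = 62.1017
Σfm² = 247144
Σf(m − x̄)² = Σfm² − (Σfm)²/n = 247144 − 3664²/59 = 19603.3898
Population variance = 19603.3898 / 59 = 332.2608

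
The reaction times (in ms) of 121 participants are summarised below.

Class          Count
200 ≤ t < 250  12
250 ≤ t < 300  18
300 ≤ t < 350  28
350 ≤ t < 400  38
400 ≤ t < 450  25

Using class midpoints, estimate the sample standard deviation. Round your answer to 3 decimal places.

62.335

Midpoints: 225, 275, 325, 375, 425
n = 121, Σfm = 41625, mean = 344.0083
Σfm² = 14785625
Σf(m − x̄)² = Σfm² − (Σfm)²/n = 14785625 − 41625²/121 = 466280.9917
Sample variance = 466280.9917 / 120 = 3885.6749
Standard deviation = √3885.6749 = 62.3352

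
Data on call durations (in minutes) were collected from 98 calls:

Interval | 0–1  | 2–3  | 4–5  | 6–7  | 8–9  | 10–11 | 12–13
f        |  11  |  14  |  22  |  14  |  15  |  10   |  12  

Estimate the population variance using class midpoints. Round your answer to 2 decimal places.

Midpoints: 0.5, 2.5, 4.5, 6.5, 8.5, 10.5, 12.5
n = 98, Σfm = 613, mean = 6.2551
Σfm² = 5188.5
Σf(m − x̄)² = Σfm² − (Σfm)²/n = 5188.5 − 613²/98 = 1354.1224
Population variance = 1354.1224 / 98 = 13.8176

13.82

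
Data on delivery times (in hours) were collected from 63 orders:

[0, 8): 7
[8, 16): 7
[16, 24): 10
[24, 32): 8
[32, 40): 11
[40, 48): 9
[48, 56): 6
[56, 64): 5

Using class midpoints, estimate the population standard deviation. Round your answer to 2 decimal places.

Midpoints: 4, 12, 20, 28, 36, 44, 52, 60
n = 63, Σfm = 1940, mean = 30.7937
Σfm² = 77296
Σf(m − x̄)² = Σfm² − (Σfm)²/n = 77296 − 1940²/63 = 17556.3175
Population variance = 17556.3175 / 63 = 278.6717
Standard deviation = √278.6717 = 16.6935

16.69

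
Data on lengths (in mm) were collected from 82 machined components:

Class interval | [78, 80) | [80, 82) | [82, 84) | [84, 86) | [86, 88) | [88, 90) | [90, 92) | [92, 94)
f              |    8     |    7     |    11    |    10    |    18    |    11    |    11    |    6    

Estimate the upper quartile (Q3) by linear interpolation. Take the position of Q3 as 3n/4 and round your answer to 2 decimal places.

Cumulative frequencies: 8, 15, 26, 36, 54, 65, 76, 82
n = 82; position = 3n/4 = 61.5.
This falls in the class [88, 90): L = 88, F = 54, f = 11, h = 2.
Upper quartile ≈ 88 + ((61.5 − 54) / 11) × 2 = 89.3636

89.36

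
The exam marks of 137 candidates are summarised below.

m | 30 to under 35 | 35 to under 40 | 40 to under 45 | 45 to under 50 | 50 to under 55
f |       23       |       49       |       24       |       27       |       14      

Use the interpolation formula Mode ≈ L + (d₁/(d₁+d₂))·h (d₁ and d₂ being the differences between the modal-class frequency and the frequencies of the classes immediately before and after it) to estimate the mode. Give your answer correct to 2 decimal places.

37.55

Modal class: 35 to under 40 (highest frequency 49).
d₁ = 49 − 23 = 26, d₂ = 49 − 24 = 25
Mode ≈ 35 + (26/(26+25)) × 5 = 35 + 2.5490 = 37.5490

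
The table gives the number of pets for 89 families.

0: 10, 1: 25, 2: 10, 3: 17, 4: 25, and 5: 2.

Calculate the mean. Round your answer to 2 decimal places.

2.31

Values: 0, 1, 2, 3, 4, 5
Σfx = 10×0 + 25×1 + 10×2 + 17×3 + 25×4 + 2×5 = 206
n = Σf = 89
Mean = 206 / 89 = 2.3146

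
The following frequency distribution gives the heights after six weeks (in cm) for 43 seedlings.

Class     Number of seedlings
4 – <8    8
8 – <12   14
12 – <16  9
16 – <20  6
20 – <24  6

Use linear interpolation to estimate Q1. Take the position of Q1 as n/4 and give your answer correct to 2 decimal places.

8.79

Cumulative frequencies: 8, 22, 31, 37, 43
n = 43; position = n/4 = 10.75.
This falls in the class 8 – <12: L = 8, F = 8, f = 14, h = 4.
Lower quartile ≈ 8 + ((10.75 − 8) / 14) × 4 = 8.7857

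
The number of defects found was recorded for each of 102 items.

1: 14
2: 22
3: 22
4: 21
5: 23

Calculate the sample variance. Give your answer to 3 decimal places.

1.863

Values: 1, 2, 3, 4, 5
n = 102, Σfx = 323, mean = 3.1667
Σfx² = 1211
Σf(x − x̄)² = Σfx² − (Σfx)²/n = 1211 − 323²/102 = 188.1667
Sample variance = 188.1667 / 101 = 1.8630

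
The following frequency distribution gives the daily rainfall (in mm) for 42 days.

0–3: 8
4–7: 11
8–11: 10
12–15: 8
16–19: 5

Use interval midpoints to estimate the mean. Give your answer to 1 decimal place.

Midpoints: 1.5, 5.5, 9.5, 13.5, 17.5
Σfm = 8×1.5 + 11×5.5 + 10×9.5 + 8×13.5 + 5×17.5 = 363
n = Σf = 42
Mean = 363 / 42 = 8.6429

8.6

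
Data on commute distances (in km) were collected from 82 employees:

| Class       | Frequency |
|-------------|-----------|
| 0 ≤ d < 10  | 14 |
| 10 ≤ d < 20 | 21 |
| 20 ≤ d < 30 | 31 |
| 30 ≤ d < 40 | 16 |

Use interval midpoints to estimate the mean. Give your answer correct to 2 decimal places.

20.98

Midpoints: 5, 15, 25, 35
Σfm = 14×5 + 21×15 + 31×25 + 16×35 = 1720
n = Σf = 82
Mean = 1720 / 82 = 20.9756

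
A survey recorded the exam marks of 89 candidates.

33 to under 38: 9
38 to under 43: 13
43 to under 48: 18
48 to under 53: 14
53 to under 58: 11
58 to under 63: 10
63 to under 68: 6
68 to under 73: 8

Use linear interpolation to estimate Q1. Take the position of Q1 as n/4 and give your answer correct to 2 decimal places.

43.07

Cumulative frequencies: 9, 22, 40, 54, 65, 75, 81, 89
n = 89; position = n/4 = 22.25.
This falls in the class 43 to under 48: L = 43, F = 22, f = 18, h = 5.
Lower quartile ≈ 43 + ((22.25 − 22) / 18) × 5 = 43.0694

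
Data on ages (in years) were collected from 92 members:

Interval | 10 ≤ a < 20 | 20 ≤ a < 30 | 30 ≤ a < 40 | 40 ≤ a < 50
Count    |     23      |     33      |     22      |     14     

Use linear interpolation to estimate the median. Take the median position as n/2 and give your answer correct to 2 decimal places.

26.97

Cumulative frequencies: 23, 56, 78, 92
n = 92; position = n/2 = 46.
This falls in the class 20 ≤ a < 30: L = 20, F = 23, f = 33, h = 10.
Median ≈ 20 + ((46 − 23) / 33) × 10 = 26.9697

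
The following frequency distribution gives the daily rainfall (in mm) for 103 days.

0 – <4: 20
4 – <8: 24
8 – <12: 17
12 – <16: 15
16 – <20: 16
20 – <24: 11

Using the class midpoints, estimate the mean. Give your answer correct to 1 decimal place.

10.6

Midpoints: 2, 6, 10, 14, 18, 22
Σfm = 20×2 + 24×6 + 17×10 + 15×14 + 16×18 + 11×22 = 1094
n = Σf = 103
Mean = 1094 / 103 = 10.6214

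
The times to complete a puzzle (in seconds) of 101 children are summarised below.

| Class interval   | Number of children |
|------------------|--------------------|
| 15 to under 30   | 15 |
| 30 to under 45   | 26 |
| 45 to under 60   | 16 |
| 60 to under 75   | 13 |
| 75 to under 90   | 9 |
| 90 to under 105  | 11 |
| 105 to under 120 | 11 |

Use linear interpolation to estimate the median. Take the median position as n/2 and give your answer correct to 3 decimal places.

53.906

Cumulative frequencies: 15, 41, 57, 70, 79, 90, 101
n = 101; position = n/2 = 50.5.
This falls in the class 45 to under 60: L = 45, F = 41, f = 16, h = 15.
Median ≈ 45 + ((50.5 − 41) / 16) × 15 = 53.9062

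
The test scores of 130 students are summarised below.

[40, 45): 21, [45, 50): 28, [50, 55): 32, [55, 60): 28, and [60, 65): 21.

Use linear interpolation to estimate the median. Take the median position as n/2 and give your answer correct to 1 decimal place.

Cumulative frequencies: 21, 49, 81, 109, 130
n = 130; position = n/2 = 65.
This falls in the class [50, 55): L = 50, F = 49, f = 32, h = 5.
Median ≈ 50 + ((65 − 49) / 32) × 5 = 52.5000

52.5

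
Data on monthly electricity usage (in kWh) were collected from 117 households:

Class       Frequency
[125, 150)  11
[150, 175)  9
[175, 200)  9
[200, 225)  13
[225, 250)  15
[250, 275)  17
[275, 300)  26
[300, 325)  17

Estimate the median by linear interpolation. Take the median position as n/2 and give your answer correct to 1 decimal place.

Cumulative frequencies: 11, 20, 29, 42, 57, 74, 100, 117
n = 117; position = n/2 = 58.5.
This falls in the class [250, 275): L = 250, F = 57, f = 17, h = 25.
Median ≈ 250 + ((58.5 − 57) / 17) × 25 = 252.2059

252.2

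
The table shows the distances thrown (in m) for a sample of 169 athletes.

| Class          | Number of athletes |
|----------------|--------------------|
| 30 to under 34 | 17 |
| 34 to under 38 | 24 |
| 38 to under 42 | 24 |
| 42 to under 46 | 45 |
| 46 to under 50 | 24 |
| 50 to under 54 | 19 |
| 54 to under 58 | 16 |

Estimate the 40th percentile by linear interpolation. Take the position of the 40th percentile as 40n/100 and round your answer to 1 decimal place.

Cumulative frequencies: 17, 41, 65, 110, 134, 153, 169
n = 169; position = 40n/100 = 67.6.
This falls in the class 42 to under 46: L = 42, F = 65, f = 45, h = 4.
40th percentile ≈ 42 + ((67.6 − 65) / 45) × 4 = 42.2311

42.2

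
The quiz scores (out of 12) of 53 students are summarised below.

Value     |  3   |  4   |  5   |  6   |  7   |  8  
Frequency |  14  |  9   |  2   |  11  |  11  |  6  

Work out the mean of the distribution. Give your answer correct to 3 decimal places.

Values: 3, 4, 5, 6, 7, 8
Σfx = 14×3 + 9×4 + 2×5 + 11×6 + 11×7 + 6×8 = 279
n = Σf = 53
Mean = 279 / 53 = 5.2642

5.264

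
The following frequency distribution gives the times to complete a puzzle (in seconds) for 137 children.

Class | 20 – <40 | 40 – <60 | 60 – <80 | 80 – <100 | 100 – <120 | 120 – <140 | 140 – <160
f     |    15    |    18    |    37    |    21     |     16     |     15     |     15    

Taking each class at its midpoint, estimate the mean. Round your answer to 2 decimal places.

Midpoints: 30, 50, 70, 90, 110, 130, 150
Σfm = 15×30 + 18×50 + 37×70 + 21×90 + 16×110 + 15×130 + 15×150 = 11790
n = Σf = 137
Mean = 11790 / 137 = 86.0584

86.06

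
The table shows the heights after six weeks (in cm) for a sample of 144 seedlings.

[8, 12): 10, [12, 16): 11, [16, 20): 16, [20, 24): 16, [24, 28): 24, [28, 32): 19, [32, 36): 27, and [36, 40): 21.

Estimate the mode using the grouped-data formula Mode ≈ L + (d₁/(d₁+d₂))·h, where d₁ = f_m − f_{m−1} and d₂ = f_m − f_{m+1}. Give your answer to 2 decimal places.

34.29

Modal class: [32, 36) (highest frequency 27).
d₁ = 27 − 19 = 8, d₂ = 27 − 21 = 6
Mode ≈ 32 + (8/(8+6)) × 4 = 32 + 2.2857 = 34.2857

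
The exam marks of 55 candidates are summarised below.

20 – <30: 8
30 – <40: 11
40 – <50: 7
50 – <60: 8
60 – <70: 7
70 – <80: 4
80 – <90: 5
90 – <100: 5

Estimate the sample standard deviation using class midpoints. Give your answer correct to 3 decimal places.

22.395

Midpoints: 25, 35, 45, 55, 65, 75, 85, 95
n = 55, Σfm = 2995, mean = 54.4545
Σfm² = 190175
Σf(m − x̄)² = Σfm² − (Σfm)²/n = 190175 − 2995²/55 = 27083.6364
Sample variance = 27083.6364 / 54 = 501.5488
Standard deviation = √501.5488 = 22.3953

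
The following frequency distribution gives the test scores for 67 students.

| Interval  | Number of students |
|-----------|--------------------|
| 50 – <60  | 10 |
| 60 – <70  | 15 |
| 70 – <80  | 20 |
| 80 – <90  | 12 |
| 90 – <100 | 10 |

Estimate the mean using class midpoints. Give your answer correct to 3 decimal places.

74.552

Midpoints: 55, 65, 75, 85, 95
Σfm = 10×55 + 15×65 + 20×75 + 12×85 + 10×95 = 4995
n = Σf = 67
Mean = 4995 / 67 = 74.5522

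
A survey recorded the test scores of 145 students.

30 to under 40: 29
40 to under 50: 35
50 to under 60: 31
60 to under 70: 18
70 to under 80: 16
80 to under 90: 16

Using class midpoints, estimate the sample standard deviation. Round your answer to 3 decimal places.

Midpoints: 35, 45, 55, 65, 75, 85
n = 145, Σfm = 8025, mean = 55.3448
Σfm² = 481825
Σf(m − x̄)² = Σfm² − (Σfm)²/n = 481825 − 8025²/145 = 37682.7586
Sample variance = 37682.7586 / 144 = 261.6858
Standard deviation = √261.6858 = 16.1767

16.177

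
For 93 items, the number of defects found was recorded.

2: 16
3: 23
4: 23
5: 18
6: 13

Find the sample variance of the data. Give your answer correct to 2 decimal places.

Values: 2, 3, 4, 5, 6
n = 93, Σfx = 361, mean = 3.8817
Σfx² = 1557
Σf(x − x̄)² = Σfx² − (Σfx)²/n = 1557 − 361²/93 = 155.6989
Sample variance = 155.6989 / 92 = 1.6924

1.69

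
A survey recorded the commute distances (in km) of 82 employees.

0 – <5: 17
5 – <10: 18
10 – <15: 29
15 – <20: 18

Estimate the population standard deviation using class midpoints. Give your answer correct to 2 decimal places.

5.24

Midpoints: 2.5, 7.5, 12.5, 17.5
n = 82, Σfm = 855, mean = 10.4268
Σfm² = 11162.5
Σf(m − x̄)² = Σfm² − (Σfm)²/n = 11162.5 − 855²/82 = 2247.5610
Population variance = 2247.5610 / 82 = 27.4093
Standard deviation = √27.4093 = 5.2354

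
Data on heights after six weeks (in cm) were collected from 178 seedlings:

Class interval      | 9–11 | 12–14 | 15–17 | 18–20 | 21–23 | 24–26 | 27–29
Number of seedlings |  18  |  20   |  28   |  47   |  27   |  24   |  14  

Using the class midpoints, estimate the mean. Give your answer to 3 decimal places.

18.916

Midpoints: 10, 13, 16, 19, 22, 25, 28
Σfm = 18×10 + 20×13 + 28×16 + 47×19 + 27×22 + 24×25 + 14×28 = 3367
n = Σf = 178
Mean = 3367 / 178 = 18.9157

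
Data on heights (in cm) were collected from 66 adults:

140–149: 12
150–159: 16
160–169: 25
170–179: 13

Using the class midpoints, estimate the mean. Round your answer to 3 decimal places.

160.409

Midpoints: 144.5, 154.5, 164.5, 174.5
Σfm = 12×144.5 + 16×154.5 + 25×164.5 + 13×174.5 = 10587
n = Σf = 66
Mean = 10587 / 66 = 160.4091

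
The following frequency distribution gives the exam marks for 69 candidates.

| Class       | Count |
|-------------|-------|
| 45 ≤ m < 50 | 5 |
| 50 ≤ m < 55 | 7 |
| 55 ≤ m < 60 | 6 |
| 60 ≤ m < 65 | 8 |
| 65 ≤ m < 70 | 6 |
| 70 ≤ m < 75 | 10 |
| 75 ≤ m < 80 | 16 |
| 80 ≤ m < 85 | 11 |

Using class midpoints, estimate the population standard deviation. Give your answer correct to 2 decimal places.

Midpoints: 47.5, 52.5, 57.5, 62.5, 67.5, 72.5, 77.5, 82.5
n = 69, Σfm = 4727.5, mean = 68.5145
Σfm² = 332531.25
Σf(m − x̄)² = Σfm² − (Σfm)²/n = 332531.25 − 4727.5²/69 = 8628.9855
Population variance = 8628.9855 / 69 = 125.0578
Standard deviation = √125.0578 = 11.1829

11.18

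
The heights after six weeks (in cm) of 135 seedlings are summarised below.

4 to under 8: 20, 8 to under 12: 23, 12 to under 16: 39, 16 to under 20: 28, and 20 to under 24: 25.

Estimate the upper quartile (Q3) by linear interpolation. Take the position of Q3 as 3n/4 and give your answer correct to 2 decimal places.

18.75

Cumulative frequencies: 20, 43, 82, 110, 135
n = 135; position = 3n/4 = 101.25.
This falls in the class 16 to under 20: L = 16, F = 82, f = 28, h = 4.
Upper quartile ≈ 16 + ((101.25 − 82) / 28) × 4 = 18.7500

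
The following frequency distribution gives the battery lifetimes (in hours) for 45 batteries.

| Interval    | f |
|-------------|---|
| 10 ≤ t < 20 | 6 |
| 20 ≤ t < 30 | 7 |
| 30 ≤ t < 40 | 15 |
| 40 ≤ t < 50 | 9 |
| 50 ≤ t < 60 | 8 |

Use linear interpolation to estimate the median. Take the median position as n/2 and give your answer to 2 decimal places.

Cumulative frequencies: 6, 13, 28, 37, 45
n = 45; position = n/2 = 22.5.
This falls in the class 30 ≤ t < 40: L = 30, F = 13, f = 15, h = 10.
Median ≈ 30 + ((22.5 − 13) / 15) × 10 = 36.3333

36.33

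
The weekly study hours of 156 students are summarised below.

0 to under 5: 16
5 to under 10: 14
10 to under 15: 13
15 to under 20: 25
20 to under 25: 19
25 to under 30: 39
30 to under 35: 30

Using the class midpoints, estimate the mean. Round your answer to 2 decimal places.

20.64

Midpoints: 2.5, 7.5, 12.5, 17.5, 22.5, 27.5, 32.5
Σfm = 16×2.5 + 14×7.5 + 13×12.5 + 25×17.5 + 19×22.5 + 39×27.5 + 30×32.5 = 3220
n = Σf = 156
Mean = 3220 / 156 = 20.6410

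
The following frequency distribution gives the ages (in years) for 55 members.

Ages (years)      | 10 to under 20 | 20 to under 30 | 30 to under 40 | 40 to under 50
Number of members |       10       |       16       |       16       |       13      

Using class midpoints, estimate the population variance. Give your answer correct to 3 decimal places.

107.967

Midpoints: 15, 25, 35, 45
n = 55, Σfm = 1695, mean = 30.8182
Σfm² = 58175
Σf(m − x̄)² = Σfm² − (Σfm)²/n = 58175 − 1695²/55 = 5938.1818
Population variance = 5938.1818 / 55 = 107.9669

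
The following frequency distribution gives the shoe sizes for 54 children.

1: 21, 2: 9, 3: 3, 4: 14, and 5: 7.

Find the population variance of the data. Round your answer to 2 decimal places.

Values: 1, 2, 3, 4, 5
n = 54, Σfx = 139, mean = 2.5741
Σfx² = 483
Σf(x − x̄)² = Σfx² − (Σfx)²/n = 483 − 139²/54 = 125.2037
Population variance = 125.2037 / 54 = 2.3186

2.32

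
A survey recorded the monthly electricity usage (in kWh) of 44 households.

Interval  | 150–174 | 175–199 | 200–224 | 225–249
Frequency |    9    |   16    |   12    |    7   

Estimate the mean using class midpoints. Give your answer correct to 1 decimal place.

Midpoints: 162, 187, 212, 237
Σfm = 9×162 + 16×187 + 12×212 + 7×237 = 8653
n = Σf = 44
Mean = 8653 / 44 = 196.6591

196.7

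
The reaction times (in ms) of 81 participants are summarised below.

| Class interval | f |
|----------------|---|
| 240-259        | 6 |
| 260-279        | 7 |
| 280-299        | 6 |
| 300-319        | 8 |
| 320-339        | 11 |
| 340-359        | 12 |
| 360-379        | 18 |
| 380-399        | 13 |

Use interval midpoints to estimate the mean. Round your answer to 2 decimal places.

334.93

Midpoints: 249.5, 269.5, 289.5, 309.5, 329.5, 349.5, 369.5, 389.5
Σfm = 6×249.5 + 7×269.5 + 6×289.5 + 8×309.5 + 11×329.5 + 12×349.5 + 18×369.5 + 13×389.5 = 27129.5
n = Σf = 81
Mean = 27129.5 / 81 = 334.9321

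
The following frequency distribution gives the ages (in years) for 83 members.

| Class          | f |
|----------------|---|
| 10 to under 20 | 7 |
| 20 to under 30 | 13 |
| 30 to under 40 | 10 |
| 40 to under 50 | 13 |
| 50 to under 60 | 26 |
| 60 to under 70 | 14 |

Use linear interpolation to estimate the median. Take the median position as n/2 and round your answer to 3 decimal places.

48.846

Cumulative frequencies: 7, 20, 30, 43, 69, 83
n = 83; position = n/2 = 41.5.
This falls in the class 40 to under 50: L = 40, F = 30, f = 13, h = 10.
Median ≈ 40 + ((41.5 − 30) / 13) × 10 = 48.8462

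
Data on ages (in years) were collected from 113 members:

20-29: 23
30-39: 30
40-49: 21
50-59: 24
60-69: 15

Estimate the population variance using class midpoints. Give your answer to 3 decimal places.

178.510

Midpoints: 24.5, 34.5, 44.5, 54.5, 64.5
n = 113, Σfm = 4808.5, mean = 42.5531
Σfm² = 224788.25
Σf(m − x̄)² = Σfm² − (Σfm)²/n = 224788.25 − 4808.5²/113 = 20171.6814
Population variance = 20171.6814 / 113 = 178.5105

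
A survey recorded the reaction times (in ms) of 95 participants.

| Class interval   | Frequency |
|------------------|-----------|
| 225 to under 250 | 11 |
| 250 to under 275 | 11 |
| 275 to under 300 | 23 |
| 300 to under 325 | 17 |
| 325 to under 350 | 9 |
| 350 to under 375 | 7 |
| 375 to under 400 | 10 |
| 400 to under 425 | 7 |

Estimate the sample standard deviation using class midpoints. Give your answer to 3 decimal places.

Midpoints: 237.5, 262.5, 287.5, 312.5, 337.5, 362.5, 387.5, 412.5
n = 95, Σfm = 29762.5, mean = 313.2895
Σfm² = 9577343.75
Σf(m − x̄)² = Σfm² − (Σfm)²/n = 9577343.75 − 29762.5²/95 = 253065.7895
Sample variance = 253065.7895 / 94 = 2692.1892
Standard deviation = √2692.1892 = 51.8863

51.886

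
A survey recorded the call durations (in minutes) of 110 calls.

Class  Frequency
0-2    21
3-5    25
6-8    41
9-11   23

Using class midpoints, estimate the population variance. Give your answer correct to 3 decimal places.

Midpoints: 1, 4, 7, 10
n = 110, Σfm = 638, mean = 5.8000
Σfm² = 4730
Σf(m − x̄)² = Σfm² − (Σfm)²/n = 4730 − 638²/110 = 1029.6000
Population variance = 1029.6000 / 110 = 9.3600

9.360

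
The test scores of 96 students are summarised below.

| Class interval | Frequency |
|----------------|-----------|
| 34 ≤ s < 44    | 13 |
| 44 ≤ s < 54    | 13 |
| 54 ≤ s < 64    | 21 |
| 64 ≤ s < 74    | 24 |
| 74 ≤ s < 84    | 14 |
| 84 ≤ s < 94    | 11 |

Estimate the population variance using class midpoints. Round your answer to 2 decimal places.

231.21

Midpoints: 39, 49, 59, 69, 79, 89
n = 96, Σfm = 6124, mean = 63.7917
Σfm² = 412856
Σf(m − x̄)² = Σfm² − (Σfm)²/n = 412856 − 6124²/96 = 22195.8333
Population variance = 22195.8333 / 96 = 231.2066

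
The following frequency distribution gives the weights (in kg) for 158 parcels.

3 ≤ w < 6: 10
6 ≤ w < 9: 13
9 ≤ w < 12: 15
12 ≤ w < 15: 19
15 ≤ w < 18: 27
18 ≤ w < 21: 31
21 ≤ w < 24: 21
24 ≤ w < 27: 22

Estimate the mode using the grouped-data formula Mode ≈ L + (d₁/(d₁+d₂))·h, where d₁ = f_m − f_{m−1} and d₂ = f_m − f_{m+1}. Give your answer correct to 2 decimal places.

18.86

Modal class: 18 ≤ w < 21 (highest frequency 31).
d₁ = 31 − 27 = 4, d₂ = 31 − 21 = 10
Mode ≈ 18 + (4/(4+10)) × 3 = 18 + 0.8571 = 18.8571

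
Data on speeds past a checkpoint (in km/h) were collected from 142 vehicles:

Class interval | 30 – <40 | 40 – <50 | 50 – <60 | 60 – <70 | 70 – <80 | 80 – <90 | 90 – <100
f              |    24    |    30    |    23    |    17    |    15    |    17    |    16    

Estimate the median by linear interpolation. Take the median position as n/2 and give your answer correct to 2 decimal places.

Cumulative frequencies: 24, 54, 77, 94, 109, 126, 142
n = 142; position = n/2 = 71.
This falls in the class 50 – <60: L = 50, F = 54, f = 23, h = 10.
Median ≈ 50 + ((71 − 54) / 23) × 10 = 57.3913

57.39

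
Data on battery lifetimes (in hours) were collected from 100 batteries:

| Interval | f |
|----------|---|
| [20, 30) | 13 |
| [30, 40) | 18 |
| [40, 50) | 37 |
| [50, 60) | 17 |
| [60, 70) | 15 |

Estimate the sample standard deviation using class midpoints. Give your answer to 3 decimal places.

Midpoints: 25, 35, 45, 55, 65
n = 100, Σfm = 4530, mean = 45.3000
Σfm² = 219900
Σf(m − x̄)² = Σfm² − (Σfm)²/n = 219900 − 4530²/100 = 14691.0000
Sample variance = 14691.0000 / 99 = 148.3939
Standard deviation = √148.3939 = 12.1817

12.182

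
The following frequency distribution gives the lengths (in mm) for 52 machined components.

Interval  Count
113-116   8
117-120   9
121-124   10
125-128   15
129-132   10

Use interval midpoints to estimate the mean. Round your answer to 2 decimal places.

123.27

Midpoints: 114.5, 118.5, 122.5, 126.5, 130.5
Σfm = 8×114.5 + 9×118.5 + 10×122.5 + 15×126.5 + 10×130.5 = 6410
n = Σf = 52
Mean = 6410 / 52 = 123.2692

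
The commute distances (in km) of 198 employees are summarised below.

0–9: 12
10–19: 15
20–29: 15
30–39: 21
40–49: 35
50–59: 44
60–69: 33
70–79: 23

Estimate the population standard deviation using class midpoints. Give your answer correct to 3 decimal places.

19.909

Midpoints: 4.5, 14.5, 24.5, 34.5, 44.5, 54.5, 64.5, 74.5
n = 198, Σfm = 9161, mean = 46.2677
Σfm² = 502339.5
Σf(m − x̄)² = Σfm² − (Σfm)²/n = 502339.5 − 9161²/198 = 78481.3131
Population variance = 78481.3131 / 198 = 396.3703
Standard deviation = √396.3703 = 19.9090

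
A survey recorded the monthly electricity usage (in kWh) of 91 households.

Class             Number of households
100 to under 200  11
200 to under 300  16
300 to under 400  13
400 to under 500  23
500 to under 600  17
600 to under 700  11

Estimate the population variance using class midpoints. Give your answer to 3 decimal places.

Midpoints: 150, 250, 350, 450, 550, 650
n = 91, Σfm = 37050, mean = 407.1429
Σfm² = 17287500
Σf(m − x̄)² = Σfm² − (Σfm)²/n = 17287500 − 37050²/91 = 2202857.1429
Population variance = 2202857.1429 / 91 = 24207.2214

24207.221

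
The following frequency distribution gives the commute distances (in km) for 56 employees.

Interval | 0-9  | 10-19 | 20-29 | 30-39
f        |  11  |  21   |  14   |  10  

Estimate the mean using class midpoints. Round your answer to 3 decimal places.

18.607

Midpoints: 4.5, 14.5, 24.5, 34.5
Σfm = 11×4.5 + 21×14.5 + 14×24.5 + 10×34.5 = 1042
n = Σf = 56
Mean = 1042 / 56 = 18.6071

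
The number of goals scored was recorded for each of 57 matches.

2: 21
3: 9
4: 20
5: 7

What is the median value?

3

Cumulative frequencies: 21, 30, 50, 57
n = 57, so the median is the value in position (n+1)/2 = 29.
Position 29 falls at value 3.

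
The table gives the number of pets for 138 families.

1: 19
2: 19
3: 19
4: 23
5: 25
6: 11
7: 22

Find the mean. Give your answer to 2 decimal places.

Values: 1, 2, 3, 4, 5, 6, 7
Σfx = 19×1 + 19×2 + 19×3 + 23×4 + 25×5 + 11×6 + 22×7 = 551
n = Σf = 138
Mean = 551 / 138 = 3.9928

3.99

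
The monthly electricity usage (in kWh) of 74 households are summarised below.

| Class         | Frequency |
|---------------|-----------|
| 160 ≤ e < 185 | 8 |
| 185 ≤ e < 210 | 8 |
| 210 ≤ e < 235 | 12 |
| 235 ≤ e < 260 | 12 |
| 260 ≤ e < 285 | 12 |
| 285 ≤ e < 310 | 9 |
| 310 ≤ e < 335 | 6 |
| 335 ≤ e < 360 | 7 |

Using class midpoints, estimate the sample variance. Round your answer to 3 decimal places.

Midpoints: 172.5, 197.5, 222.5, 247.5, 272.5, 297.5, 322.5, 347.5
n = 74, Σfm = 18915, mean = 255.6081
Σfm² = 5036212.5
Σf(m − x̄)² = Σfm² − (Σfm)²/n = 5036212.5 − 18915²/74 = 201385.1351
Sample variance = 201385.1351 / 73 = 2758.7005

2758.700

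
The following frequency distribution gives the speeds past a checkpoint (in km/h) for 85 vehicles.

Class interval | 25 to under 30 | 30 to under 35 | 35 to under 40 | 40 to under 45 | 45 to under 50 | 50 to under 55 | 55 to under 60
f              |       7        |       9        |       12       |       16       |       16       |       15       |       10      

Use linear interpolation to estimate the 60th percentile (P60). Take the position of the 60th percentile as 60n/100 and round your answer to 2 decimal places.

Cumulative frequencies: 7, 16, 28, 44, 60, 75, 85
n = 85; position = 60n/100 = 51.
This falls in the class 45 to under 50: L = 45, F = 44, f = 16, h = 5.
60th percentile ≈ 45 + ((51 − 44) / 16) × 5 = 47.1875

47.19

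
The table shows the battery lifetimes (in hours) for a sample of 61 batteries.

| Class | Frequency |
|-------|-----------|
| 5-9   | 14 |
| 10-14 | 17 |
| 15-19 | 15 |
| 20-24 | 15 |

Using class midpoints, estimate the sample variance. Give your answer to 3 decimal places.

30.519

Midpoints: 7, 12, 17, 22
n = 61, Σfm = 887, mean = 14.5410
Σfm² = 14729
Σf(m − x̄)² = Σfm² − (Σfm)²/n = 14729 − 887²/61 = 1831.1475
Sample variance = 1831.1475 / 60 = 30.5191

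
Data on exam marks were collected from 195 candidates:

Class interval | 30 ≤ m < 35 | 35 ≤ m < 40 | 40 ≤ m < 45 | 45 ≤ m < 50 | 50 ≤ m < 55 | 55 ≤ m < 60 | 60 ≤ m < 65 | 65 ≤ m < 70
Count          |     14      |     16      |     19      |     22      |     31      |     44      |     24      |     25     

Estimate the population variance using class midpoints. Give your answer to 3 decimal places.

Midpoints: 32.5, 37.5, 42.5, 47.5, 52.5, 57.5, 62.5, 67.5
n = 195, Σfm = 10252.5, mean = 52.5769
Σfm² = 559818.75
Σf(m − x̄)² = Σfm² − (Σfm)²/n = 559818.75 − 10252.5²/195 = 20773.8462
Population variance = 20773.8462 / 195 = 106.5325

106.533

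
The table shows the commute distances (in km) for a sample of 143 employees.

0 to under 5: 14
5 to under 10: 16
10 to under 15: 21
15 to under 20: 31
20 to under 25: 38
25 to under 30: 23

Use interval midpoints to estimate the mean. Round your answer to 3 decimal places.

17.115

Midpoints: 2.5, 7.5, 12.5, 17.5, 22.5, 27.5
Σfm = 14×2.5 + 16×7.5 + 21×12.5 + 31×17.5 + 38×22.5 + 23×27.5 = 2447.5
n = Σf = 143
Mean = 2447.5 / 143 = 17.1154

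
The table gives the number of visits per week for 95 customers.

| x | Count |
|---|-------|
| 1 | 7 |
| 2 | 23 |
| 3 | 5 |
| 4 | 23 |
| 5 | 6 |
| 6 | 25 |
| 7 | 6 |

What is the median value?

4

Cumulative frequencies: 7, 30, 35, 58, 64, 89, 95
n = 95, so the median is the value in position (n+1)/2 = 48.
Position 48 falls at value 4.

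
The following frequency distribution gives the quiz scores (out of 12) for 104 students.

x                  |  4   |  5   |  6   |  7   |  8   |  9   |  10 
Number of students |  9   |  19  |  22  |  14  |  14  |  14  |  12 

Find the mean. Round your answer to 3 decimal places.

Values: 4, 5, 6, 7, 8, 9, 10
Σfx = 9×4 + 19×5 + 22×6 + 14×7 + 14×8 + 14×9 + 12×10 = 719
n = Σf = 104
Mean = 719 / 104 = 6.9135

6.913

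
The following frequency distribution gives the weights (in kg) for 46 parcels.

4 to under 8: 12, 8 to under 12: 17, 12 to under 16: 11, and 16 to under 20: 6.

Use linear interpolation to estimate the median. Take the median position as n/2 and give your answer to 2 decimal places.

Cumulative frequencies: 12, 29, 40, 46
n = 46; position = n/2 = 23.
This falls in the class 8 to under 12: L = 8, F = 12, f = 17, h = 4.
Median ≈ 8 + ((23 − 12) / 17) × 4 = 10.5882

10.59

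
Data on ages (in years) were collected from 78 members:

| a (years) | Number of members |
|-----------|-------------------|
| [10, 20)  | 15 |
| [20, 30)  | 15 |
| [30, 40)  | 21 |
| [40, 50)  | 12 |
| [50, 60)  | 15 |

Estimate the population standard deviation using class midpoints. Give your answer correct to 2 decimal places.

Midpoints: 15, 25, 35, 45, 55
n = 78, Σfm = 2700, mean = 34.6154
Σfm² = 108150
Σf(m − x̄)² = Σfm² − (Σfm)²/n = 108150 − 2700²/78 = 14688.4615
Population variance = 14688.4615 / 78 = 188.3136
Standard deviation = √188.3136 = 13.7227

13.72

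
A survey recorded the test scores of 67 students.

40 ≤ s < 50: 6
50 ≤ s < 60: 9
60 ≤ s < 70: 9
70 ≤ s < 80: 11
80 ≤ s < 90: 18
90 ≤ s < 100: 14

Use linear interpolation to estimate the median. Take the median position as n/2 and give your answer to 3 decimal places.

Cumulative frequencies: 6, 15, 24, 35, 53, 67
n = 67; position = n/2 = 33.5.
This falls in the class 70 ≤ s < 80: L = 70, F = 24, f = 11, h = 10.
Median ≈ 70 + ((33.5 − 24) / 11) × 10 = 78.6364

78.636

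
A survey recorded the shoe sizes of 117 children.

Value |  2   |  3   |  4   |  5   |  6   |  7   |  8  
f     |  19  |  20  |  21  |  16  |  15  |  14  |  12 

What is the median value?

4

Cumulative frequencies: 19, 39, 60, 76, 91, 105, 117
n = 117, so the median is the value in position (n+1)/2 = 59.
Position 59 falls at value 4.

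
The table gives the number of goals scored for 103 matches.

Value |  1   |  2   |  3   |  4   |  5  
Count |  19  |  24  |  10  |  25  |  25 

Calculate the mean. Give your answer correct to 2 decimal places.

3.13

Values: 1, 2, 3, 4, 5
Σfx = 19×1 + 24×2 + 10×3 + 25×4 + 25×5 = 322
n = Σf = 103
Mean = 322 / 103 = 3.1262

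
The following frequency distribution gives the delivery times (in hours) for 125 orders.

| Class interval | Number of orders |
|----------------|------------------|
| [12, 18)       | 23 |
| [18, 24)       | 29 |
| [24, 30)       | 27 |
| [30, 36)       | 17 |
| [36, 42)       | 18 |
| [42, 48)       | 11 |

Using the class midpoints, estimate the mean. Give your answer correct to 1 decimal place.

Midpoints: 15, 21, 27, 33, 39, 45
Σfm = 23×15 + 29×21 + 27×27 + 17×33 + 18×39 + 11×45 = 3441
n = Σf = 125
Mean = 3441 / 125 = 27.5280

27.5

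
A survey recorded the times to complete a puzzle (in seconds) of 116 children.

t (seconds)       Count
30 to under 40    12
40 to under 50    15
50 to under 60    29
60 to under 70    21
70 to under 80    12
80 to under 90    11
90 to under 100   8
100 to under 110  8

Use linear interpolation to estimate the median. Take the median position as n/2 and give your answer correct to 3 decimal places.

60.952

Cumulative frequencies: 12, 27, 56, 77, 89, 100, 108, 116
n = 116; position = n/2 = 58.
This falls in the class 60 to under 70: L = 60, F = 56, f = 21, h = 10.
Median ≈ 60 + ((58 − 56) / 21) × 10 = 60.9524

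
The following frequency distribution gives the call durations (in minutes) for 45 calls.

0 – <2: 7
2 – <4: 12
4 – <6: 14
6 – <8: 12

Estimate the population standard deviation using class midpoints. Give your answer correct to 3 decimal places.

Midpoints: 1, 3, 5, 7
n = 45, Σfm = 197, mean = 4.3778
Σfm² = 1053
Σf(m − x̄)² = Σfm² − (Σfm)²/n = 1053 − 197²/45 = 190.5778
Population variance = 190.5778 / 45 = 4.2351
Standard deviation = √4.2351 = 2.0579

2.058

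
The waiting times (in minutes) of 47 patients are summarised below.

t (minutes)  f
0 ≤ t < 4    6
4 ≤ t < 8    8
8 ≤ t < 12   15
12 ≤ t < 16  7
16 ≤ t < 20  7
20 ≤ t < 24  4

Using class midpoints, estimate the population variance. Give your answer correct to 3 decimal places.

33.840

Midpoints: 2, 6, 10, 14, 18, 22
n = 47, Σfm = 522, mean = 11.1064
Σfm² = 7388
Σf(m − x̄)² = Σfm² − (Σfm)²/n = 7388 − 522²/47 = 1590.4681
Population variance = 1590.4681 / 47 = 33.8397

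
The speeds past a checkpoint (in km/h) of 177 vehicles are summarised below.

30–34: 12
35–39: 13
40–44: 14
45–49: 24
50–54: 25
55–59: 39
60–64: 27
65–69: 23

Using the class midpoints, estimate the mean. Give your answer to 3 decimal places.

52.650

Midpoints: 32, 37, 42, 47, 52, 57, 62, 67
Σfm = 12×32 + 13×37 + 14×42 + 24×47 + 25×52 + 39×57 + 27×62 + 23×67 = 9319
n = Σf = 177
Mean = 9319 / 177 = 52.6497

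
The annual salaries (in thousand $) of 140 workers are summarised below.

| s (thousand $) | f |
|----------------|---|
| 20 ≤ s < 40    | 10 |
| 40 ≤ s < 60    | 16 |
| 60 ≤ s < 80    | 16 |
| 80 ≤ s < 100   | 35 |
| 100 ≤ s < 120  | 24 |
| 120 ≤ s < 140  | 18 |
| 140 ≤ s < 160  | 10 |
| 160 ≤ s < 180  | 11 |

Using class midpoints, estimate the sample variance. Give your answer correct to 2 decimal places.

Midpoints: 30, 50, 70, 90, 110, 130, 150, 170
n = 140, Σfm = 13720, mean = 98.0000
Σfm² = 1548400
Σf(m − x̄)² = Σfm² − (Σfm)²/n = 1548400 − 13720²/140 = 203840.0000
Sample variance = 203840.0000 / 139 = 1466.4748

1466.47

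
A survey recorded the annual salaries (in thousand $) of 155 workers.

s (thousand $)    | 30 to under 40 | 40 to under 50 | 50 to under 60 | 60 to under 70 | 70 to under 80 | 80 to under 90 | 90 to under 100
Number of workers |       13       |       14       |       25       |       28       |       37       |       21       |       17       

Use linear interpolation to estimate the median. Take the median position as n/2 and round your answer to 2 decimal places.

Cumulative frequencies: 13, 27, 52, 80, 117, 138, 155
n = 155; position = n/2 = 77.5.
This falls in the class 60 to under 70: L = 60, F = 52, f = 28, h = 10.
Median ≈ 60 + ((77.5 − 52) / 28) × 10 = 69.1071

69.11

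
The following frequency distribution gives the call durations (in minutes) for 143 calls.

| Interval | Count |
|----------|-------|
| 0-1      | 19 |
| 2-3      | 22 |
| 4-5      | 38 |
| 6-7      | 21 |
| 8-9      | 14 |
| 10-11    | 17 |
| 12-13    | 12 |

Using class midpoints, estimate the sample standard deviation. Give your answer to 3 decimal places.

3.622

Midpoints: 0.5, 2.5, 4.5, 6.5, 8.5, 10.5, 12.5
n = 143, Σfm = 819.5, mean = 5.7308
Σfm² = 6559.75
Σf(m − x̄)² = Σfm² − (Σfm)²/n = 6559.75 − 819.5²/143 = 1863.3846
Sample variance = 1863.3846 / 142 = 13.1224
Standard deviation = √13.1224 = 3.6225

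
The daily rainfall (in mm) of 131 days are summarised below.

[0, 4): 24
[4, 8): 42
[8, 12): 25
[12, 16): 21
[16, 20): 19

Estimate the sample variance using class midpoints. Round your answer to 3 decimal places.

28.020

Midpoints: 2, 6, 10, 14, 18
n = 131, Σfm = 1186, mean = 9.0534
Σfm² = 14380
Σf(m − x̄)² = Σfm² − (Σfm)²/n = 14380 − 1186²/131 = 3642.6260
Sample variance = 3642.6260 / 130 = 28.0202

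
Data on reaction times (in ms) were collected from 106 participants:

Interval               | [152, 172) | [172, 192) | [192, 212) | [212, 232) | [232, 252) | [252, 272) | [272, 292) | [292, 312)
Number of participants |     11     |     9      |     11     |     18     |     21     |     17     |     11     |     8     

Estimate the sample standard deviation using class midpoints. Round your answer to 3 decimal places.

Midpoints: 162, 182, 202, 222, 242, 262, 282, 302
n = 106, Σfm = 24692, mean = 232.9434
Σfm² = 5923944
Σf(m − x̄)² = Σfm² − (Σfm)²/n = 5923944 − 24692²/106 = 172105.6604
Sample variance = 172105.6604 / 105 = 1639.1015
Standard deviation = √1639.1015 = 40.4858

40.486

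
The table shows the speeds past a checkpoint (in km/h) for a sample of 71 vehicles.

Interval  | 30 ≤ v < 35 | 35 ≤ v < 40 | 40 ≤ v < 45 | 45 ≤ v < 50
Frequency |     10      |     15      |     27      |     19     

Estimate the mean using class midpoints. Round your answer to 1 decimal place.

41.4

Midpoints: 32.5, 37.5, 42.5, 47.5
Σfm = 10×32.5 + 15×37.5 + 27×42.5 + 19×47.5 = 2937.5
n = Σf = 71
Mean = 2937.5 / 71 = 41.3732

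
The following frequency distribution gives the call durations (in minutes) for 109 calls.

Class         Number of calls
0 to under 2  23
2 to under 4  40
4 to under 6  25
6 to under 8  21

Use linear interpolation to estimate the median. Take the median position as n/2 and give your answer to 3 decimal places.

Cumulative frequencies: 23, 63, 88, 109
n = 109; position = n/2 = 54.5.
This falls in the class 2 to under 4: L = 2, F = 23, f = 40, h = 2.
Median ≈ 2 + ((54.5 − 23) / 40) × 2 = 3.5750

3.575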